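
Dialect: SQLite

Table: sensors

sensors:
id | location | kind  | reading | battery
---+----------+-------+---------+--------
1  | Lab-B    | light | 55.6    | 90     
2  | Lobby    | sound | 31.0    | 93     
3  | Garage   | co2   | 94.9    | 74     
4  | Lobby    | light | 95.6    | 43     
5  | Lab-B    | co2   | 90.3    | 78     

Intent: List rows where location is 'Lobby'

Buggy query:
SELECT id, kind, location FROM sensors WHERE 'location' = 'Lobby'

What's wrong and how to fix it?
Bug: Single quotes denote string literals in SQL; the column name is being compared as a constant string

Fix: Reference the column as location without single quotes

Corrected query:
SELECT id, kind, location FROM sensors WHERE location = 'Lobby'

Result:
id | kind  | location
---+-------+---------
2  | sound | Lobby   
4  | light | Lobby   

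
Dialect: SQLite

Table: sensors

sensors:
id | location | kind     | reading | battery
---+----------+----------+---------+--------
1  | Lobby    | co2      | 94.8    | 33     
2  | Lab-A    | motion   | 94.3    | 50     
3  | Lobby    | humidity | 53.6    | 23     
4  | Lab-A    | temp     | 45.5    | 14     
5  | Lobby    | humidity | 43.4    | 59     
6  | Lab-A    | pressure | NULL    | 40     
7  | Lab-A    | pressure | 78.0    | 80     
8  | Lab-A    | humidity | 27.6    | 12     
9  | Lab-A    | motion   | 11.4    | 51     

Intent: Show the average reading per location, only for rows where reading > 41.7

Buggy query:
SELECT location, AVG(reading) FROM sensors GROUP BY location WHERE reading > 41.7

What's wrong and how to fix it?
Bug: WHERE cannot follow GROUP BY

Fix: Move the WHERE clause before GROUP BY

Corrected query:
SELECT location, AVG(reading) FROM sensors WHERE reading > 41.7 GROUP BY location

Result:
location | AVG(reading)
---------+-------------
Lab-A    | 72.6        
Lobby    | 63.933333   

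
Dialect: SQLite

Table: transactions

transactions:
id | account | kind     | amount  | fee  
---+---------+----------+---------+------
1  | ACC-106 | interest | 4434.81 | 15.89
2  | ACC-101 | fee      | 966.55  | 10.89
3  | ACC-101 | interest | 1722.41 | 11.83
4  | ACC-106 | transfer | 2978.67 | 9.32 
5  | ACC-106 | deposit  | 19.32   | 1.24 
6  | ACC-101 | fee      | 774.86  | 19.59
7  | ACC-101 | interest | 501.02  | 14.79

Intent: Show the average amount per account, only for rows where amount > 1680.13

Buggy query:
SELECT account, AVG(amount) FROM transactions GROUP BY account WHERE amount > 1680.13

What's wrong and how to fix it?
Bug: WHERE cannot follow GROUP BY

Fix: Place WHERE between FROM and GROUP BY

Corrected query:
SELECT account, AVG(amount) FROM transactions WHERE amount > 1680.13 GROUP BY account

Result:
account | AVG(amount)
--------+------------
ACC-101 | 1722.41    
ACC-106 | 3706.74    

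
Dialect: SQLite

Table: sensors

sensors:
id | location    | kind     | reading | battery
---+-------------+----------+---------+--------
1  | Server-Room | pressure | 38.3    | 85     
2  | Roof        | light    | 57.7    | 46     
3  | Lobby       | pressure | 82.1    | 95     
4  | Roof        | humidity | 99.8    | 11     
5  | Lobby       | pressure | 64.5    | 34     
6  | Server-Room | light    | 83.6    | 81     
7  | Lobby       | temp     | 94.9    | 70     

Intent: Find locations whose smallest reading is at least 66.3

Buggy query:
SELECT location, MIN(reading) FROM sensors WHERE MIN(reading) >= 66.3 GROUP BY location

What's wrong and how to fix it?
Bug: MIN() in WHERE is a misuse of aggregate

Fix: Replace WHERE with HAVING after the GROUP BY

Corrected query:
SELECT location, MIN(reading) FROM sensors GROUP BY location HAVING MIN(reading) >= 66.3

Result:
(no rows)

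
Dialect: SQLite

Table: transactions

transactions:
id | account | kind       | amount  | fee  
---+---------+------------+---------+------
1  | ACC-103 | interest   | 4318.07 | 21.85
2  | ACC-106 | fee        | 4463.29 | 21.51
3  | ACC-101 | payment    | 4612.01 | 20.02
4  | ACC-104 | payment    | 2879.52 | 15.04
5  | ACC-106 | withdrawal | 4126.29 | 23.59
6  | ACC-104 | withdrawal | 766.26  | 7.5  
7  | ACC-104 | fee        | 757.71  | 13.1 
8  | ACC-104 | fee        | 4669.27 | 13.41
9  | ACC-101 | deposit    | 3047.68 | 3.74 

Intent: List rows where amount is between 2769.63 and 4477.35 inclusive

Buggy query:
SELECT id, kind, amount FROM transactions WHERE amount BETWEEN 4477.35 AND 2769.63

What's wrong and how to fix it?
Bug: BETWEEN expects the lower bound first; with 4477.35 AND 2769.63 the range is empty

Fix: Swap the bounds so the smaller value comes first

Corrected query:
SELECT id, kind, amount FROM transactions WHERE amount BETWEEN 2769.63 AND 4477.35

Result:
id | kind       | amount 
---+------------+--------
1  | interest   | 4318.07
2  | fee        | 4463.29
4  | payment    | 2879.52
5  | withdrawal | 4126.29
9  | deposit    | 3047.68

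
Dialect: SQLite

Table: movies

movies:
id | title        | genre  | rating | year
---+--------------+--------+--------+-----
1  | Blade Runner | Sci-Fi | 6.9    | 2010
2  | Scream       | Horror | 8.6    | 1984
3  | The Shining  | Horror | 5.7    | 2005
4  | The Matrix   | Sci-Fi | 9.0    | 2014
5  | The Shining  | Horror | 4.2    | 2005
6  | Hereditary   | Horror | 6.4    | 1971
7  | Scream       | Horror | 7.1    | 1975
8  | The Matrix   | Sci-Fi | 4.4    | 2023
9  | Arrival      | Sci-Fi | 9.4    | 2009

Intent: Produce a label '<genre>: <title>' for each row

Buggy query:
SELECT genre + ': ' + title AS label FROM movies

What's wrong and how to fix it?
Bug: '+' is numeric addition; on text columns SQLite converts them to 0 instead of concatenating

Fix: Replace + with || to concatenate text

Corrected query:
SELECT genre || ': ' || title AS label FROM movies

Result:
label               
--------------------
Sci-Fi: Blade Runner
Horror: Scream      
Horror: The Shining 
Sci-Fi: The Matrix  
Horror: The Shining 
Horror: Hereditary  
Horror: Scream      
Sci-Fi: The Matrix  
Sci-Fi: Arrival     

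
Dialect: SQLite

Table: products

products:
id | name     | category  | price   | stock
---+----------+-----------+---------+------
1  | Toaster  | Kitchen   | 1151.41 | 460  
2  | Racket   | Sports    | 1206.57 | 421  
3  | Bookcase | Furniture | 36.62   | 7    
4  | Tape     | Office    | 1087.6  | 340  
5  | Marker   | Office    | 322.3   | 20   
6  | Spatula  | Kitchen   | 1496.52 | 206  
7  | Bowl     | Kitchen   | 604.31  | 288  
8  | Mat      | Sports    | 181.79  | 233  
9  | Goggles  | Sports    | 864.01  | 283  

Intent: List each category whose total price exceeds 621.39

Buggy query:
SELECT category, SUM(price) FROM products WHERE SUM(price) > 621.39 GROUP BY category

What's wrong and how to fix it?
Bug: Aggregate functions cannot appear in a WHERE clause

Fix: Move the aggregate condition to a HAVING clause

Corrected query:
SELECT category, SUM(price) FROM products GROUP BY category HAVING SUM(price) > 621.39

Result:
category | SUM(price)
---------+-----------
Kitchen  | 3252.24   
Office   | 1409.9    
Sports   | 2252.37   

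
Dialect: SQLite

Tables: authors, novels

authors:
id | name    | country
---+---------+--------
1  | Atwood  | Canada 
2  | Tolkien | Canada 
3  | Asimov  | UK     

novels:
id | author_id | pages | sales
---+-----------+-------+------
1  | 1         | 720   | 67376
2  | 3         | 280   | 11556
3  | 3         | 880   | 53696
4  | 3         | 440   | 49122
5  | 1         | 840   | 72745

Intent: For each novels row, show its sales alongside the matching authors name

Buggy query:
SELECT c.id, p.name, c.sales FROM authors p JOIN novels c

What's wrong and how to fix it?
Bug: Missing join condition: each novels row is matched to all authors rows instead of just its own

Fix: Specify the join condition linking the foreign key to the parent id

Corrected query:
SELECT c.id, p.name, c.sales FROM authors p JOIN novels c ON c.author_id = p.id

Result:
id | name   | sales
---+--------+------
1  | Atwood | 67376
2  | Asimov | 11556
3  | Asimov | 53696
4  | Asimov | 49122
5  | Atwood | 72745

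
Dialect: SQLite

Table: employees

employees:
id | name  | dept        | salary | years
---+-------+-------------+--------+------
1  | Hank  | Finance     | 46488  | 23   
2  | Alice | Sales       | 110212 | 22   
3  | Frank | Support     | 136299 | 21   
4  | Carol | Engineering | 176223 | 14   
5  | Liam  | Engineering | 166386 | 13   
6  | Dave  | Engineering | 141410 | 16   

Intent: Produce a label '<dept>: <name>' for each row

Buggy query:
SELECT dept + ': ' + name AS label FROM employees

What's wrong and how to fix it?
Bug: '+' is numeric addition; on text columns SQLite converts them to 0 instead of concatenating

Fix: Use the || operator for string concatenation

Corrected query:
SELECT dept || ': ' || name AS label FROM employees

Result:
label             
------------------
Finance: Hank     
Sales: Alice      
Support: Frank    
Engineering: Carol
Engineering: Liam 
Engineering: Dave 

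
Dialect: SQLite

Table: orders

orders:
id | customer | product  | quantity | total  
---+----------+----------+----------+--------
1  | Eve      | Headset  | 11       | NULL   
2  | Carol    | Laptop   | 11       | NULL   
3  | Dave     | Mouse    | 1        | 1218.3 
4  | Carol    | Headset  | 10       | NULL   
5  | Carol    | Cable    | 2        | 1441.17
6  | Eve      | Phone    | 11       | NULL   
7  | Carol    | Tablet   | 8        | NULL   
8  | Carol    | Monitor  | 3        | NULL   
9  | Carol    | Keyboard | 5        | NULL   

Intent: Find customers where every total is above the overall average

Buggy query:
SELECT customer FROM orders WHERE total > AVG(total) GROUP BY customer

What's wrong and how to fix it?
Bug: AVG() is an aggregate; it can't sit directly in WHERE

Fix: Use a subquery for AVG and a HAVING MIN(...) filter so the condition holds for every row in the group

Corrected query:
SELECT customer FROM orders GROUP BY customer HAVING MIN(total) > (SELECT AVG(total) FROM orders)

Result:
customer
--------
Carol   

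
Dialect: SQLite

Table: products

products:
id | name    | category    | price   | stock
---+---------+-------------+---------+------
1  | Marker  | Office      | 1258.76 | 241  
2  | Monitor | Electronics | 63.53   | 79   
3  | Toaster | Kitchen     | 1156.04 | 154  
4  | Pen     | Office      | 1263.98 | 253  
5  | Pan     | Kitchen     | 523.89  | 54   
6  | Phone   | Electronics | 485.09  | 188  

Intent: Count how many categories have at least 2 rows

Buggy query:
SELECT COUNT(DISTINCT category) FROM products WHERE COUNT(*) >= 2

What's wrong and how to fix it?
Bug: COUNT(*) cannot appear in WHERE; the per-group count doesn't exist yet

Fix: Group first with HAVING COUNT(*) >= 2, then COUNT the resulting groups

Corrected query:
SELECT COUNT(*) FROM (SELECT category FROM products GROUP BY category HAVING COUNT(*) >= 2)

Result:
COUNT(*)
--------
3       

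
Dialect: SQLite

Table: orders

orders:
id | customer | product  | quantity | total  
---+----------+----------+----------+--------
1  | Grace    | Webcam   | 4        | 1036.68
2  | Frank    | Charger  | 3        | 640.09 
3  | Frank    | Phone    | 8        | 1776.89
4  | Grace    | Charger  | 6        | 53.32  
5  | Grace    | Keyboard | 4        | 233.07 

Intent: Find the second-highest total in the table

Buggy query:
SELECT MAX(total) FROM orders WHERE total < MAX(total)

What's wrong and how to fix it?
Bug: MAX(total) on the right of the comparison is an aggregate-in-WHERE error

Fix: Compute the overall MAX in a subquery, then take MAX of rows below it

Corrected query:
SELECT MAX(total) FROM orders WHERE total < (SELECT MAX(total) FROM orders)

Result:
MAX(total)
----------
1036.68   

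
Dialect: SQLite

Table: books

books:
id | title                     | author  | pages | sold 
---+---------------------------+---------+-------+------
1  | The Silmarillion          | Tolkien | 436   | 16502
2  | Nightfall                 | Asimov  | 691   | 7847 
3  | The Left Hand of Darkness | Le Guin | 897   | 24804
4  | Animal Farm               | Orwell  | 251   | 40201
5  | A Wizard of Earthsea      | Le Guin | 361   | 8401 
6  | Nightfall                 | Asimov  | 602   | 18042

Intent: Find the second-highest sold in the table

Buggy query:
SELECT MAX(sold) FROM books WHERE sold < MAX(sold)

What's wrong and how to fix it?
Bug: MAX(sold) on the right of the comparison is an aggregate-in-WHERE error

Fix: Put the inner MAX in a scalar subquery

Corrected query:
SELECT MAX(sold) FROM books WHERE sold < (SELECT MAX(sold) FROM books)

Result:
MAX(sold)
---------
24804    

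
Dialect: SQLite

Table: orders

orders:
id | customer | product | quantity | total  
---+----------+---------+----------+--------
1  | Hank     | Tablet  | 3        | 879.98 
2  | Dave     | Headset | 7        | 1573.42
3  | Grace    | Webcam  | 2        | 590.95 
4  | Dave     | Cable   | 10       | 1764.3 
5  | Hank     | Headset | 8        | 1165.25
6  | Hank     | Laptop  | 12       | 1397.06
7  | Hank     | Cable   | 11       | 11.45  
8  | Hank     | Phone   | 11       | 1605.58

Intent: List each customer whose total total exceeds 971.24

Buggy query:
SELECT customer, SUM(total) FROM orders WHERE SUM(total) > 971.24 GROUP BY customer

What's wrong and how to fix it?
Bug: Aggregate functions cannot appear in a WHERE clause

Fix: Use HAVING (which filters groups after aggregation) instead of WHERE

Corrected query:
SELECT customer, SUM(total) FROM orders GROUP BY customer HAVING SUM(total) > 971.24

Result:
customer | SUM(total)
---------+-----------
Dave     | 3337.72   
Hank     | 5059.32   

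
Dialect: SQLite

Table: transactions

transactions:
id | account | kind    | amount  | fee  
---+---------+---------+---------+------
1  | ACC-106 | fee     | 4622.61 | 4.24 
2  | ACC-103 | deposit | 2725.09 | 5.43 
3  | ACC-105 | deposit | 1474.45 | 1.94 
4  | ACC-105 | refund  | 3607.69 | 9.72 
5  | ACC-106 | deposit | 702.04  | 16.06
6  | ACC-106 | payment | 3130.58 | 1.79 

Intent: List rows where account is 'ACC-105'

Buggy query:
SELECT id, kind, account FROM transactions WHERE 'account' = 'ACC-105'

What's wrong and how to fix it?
Bug: Single quotes denote string literals in SQL; the column name is being compared as a constant string

Fix: Reference the column as account without single quotes

Corrected query:
SELECT id, kind, account FROM transactions WHERE account = 'ACC-105'

Result:
id | kind    | account
---+---------+--------
3  | deposit | ACC-105
4  | refund  | ACC-105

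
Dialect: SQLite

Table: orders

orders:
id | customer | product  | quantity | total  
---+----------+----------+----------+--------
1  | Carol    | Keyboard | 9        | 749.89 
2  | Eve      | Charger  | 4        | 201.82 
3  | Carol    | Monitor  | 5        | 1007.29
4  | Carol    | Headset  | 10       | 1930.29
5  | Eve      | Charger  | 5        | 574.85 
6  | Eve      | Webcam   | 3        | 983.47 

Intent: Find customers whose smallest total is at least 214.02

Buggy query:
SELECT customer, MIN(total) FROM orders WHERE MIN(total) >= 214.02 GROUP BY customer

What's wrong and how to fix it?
Bug: MIN() in WHERE is a misuse of aggregate

Fix: Replace WHERE with HAVING after the GROUP BY

Corrected query:
SELECT customer, MIN(total) FROM orders GROUP BY customer HAVING MIN(total) >= 214.02

Result:
customer | MIN(total)
---------+-----------
Carol    | 749.89    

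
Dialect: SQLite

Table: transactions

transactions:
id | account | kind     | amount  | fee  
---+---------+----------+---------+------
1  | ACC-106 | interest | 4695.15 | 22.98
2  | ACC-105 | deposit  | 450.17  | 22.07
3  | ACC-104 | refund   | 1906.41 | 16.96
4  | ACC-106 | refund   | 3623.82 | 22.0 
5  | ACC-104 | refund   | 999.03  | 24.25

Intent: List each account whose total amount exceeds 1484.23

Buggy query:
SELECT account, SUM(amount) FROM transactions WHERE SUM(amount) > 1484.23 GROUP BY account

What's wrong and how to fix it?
Bug: WHERE runs before GROUP BY, so aggregates aren't available there

Fix: Use HAVING (which filters groups after aggregation) instead of WHERE

Corrected query:
SELECT account, SUM(amount) FROM transactions GROUP BY account HAVING SUM(amount) > 1484.23

Result:
account | SUM(amount)
--------+------------
ACC-104 | 2905.44    
ACC-106 | 8318.97    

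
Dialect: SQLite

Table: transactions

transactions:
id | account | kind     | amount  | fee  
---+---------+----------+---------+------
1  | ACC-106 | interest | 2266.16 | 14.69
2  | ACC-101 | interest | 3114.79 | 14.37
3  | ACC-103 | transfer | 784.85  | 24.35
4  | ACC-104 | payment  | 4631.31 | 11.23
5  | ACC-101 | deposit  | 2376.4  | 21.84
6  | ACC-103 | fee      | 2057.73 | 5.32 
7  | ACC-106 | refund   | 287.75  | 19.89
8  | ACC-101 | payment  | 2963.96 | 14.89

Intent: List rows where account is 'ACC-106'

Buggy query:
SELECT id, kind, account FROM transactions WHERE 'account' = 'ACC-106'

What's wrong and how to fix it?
Bug: Single quotes denote string literals in SQL; the column name is being compared as a constant string

Fix: Reference the column as account without single quotes

Corrected query:
SELECT id, kind, account FROM transactions WHERE account = 'ACC-106'

Result:
id | kind     | account
---+----------+--------
1  | interest | ACC-106
7  | refund   | ACC-106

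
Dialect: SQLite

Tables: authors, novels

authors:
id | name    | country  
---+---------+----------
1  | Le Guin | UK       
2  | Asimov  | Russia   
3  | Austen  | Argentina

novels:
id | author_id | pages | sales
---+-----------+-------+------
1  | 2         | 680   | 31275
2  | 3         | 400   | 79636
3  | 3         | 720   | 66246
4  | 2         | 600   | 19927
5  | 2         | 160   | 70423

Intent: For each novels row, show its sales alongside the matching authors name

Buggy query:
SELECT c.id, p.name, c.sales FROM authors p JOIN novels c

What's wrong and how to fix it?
Bug: Missing join condition: each novels row is matched to all authors rows instead of just its own

Fix: Specify the join condition linking the foreign key to the parent id

Corrected query:
SELECT c.id, p.name, c.sales FROM authors p JOIN novels c ON c.author_id = p.id

Result:
id | name   | sales
---+--------+------
1  | Asimov | 31275
2  | Austen | 79636
3  | Austen | 66246
4  | Asimov | 19927
5  | Asimov | 70423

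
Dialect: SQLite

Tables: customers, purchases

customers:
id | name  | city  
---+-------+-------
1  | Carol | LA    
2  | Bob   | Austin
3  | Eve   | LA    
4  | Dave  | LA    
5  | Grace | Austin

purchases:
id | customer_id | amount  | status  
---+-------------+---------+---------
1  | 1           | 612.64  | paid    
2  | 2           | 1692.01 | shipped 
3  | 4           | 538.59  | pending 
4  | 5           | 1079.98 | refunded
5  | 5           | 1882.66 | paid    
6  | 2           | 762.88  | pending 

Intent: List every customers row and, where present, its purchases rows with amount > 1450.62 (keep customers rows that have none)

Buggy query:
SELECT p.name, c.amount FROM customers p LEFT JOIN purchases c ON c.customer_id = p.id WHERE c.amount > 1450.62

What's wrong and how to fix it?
Bug: A WHERE condition on the right-hand table after LEFT JOIN drops unmatched parents

Fix: Move the right-table condition into the ON clause so unmatched parents are kept

Corrected query:
SELECT p.name, c.amount FROM customers p LEFT JOIN purchases c ON c.customer_id = p.id AND c.amount > 1450.62

Result:
name  | amount 
------+--------
Carol | NULL   
Bob   | 1692.01
Eve   | NULL   
Dave  | NULL   
Grace | 1882.66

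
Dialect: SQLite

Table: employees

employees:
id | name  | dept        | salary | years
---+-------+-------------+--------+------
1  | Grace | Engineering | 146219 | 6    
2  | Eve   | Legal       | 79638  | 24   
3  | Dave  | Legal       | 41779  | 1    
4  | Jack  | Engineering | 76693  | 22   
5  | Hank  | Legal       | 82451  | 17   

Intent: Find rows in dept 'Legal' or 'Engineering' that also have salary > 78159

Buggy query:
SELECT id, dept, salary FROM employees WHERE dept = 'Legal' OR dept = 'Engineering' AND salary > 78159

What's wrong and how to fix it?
Bug: Without parentheses, AND is evaluated before OR, so the salary filter only applies to the 'Engineering' branch

Fix: Add parentheses around the OR so the AND applies to both alternatives

Corrected query:
SELECT id, dept, salary FROM employees WHERE (dept = 'Legal' OR dept = 'Engineering') AND salary > 78159

Result:
id | dept        | salary
---+-------------+-------
1  | Engineering | 146219
2  | Legal       | 79638 
5  | Legal       | 82451 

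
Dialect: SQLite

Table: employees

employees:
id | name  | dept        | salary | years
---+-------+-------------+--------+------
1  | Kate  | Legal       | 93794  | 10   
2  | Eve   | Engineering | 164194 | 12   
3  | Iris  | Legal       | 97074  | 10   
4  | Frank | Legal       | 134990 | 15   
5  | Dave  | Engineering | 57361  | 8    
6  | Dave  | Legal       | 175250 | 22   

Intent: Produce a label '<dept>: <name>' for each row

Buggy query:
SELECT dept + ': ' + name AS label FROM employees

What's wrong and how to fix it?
Bug: SQLite uses || for string concatenation; + coerces text to numbers (yielding 0)

Fix: Use the || operator for string concatenation

Corrected query:
SELECT dept || ': ' || name AS label FROM employees

Result:
label            
-----------------
Legal: Kate      
Engineering: Eve 
Legal: Iris      
Legal: Frank     
Engineering: Dave
Legal: Dave      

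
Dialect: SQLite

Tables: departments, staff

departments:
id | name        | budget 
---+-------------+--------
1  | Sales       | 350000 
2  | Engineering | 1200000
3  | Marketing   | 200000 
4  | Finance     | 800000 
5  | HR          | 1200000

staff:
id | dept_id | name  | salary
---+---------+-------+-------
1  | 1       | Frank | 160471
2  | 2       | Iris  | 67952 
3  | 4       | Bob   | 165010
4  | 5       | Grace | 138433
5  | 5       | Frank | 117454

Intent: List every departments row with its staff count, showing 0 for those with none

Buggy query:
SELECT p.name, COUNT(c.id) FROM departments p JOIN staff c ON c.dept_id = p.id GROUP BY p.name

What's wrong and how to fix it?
Bug: An inner join excludes parents with zero children

Fix: Use LEFT JOIN so parents without children still appear (COUNT(c.id) gives 0)

Corrected query:
SELECT p.name, COUNT(c.id) FROM departments p LEFT JOIN staff c ON c.dept_id = p.id GROUP BY p.name

Result:
name        | COUNT(c.id)
------------+------------
Engineering | 1          
Finance     | 1          
HR          | 2          
Marketing   | 0          
Sales       | 1          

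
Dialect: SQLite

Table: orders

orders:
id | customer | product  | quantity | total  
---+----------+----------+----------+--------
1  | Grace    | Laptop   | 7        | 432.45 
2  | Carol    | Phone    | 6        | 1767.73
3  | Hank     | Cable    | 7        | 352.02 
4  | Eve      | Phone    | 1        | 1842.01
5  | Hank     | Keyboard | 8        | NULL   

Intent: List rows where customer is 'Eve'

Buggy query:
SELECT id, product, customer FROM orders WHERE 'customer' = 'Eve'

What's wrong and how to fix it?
Bug: 'customer' in single quotes is a string literal, not the column; the comparison is literal-vs-literal and never true

Fix: Remove the quotes around the column name (or use double quotes for an identifier)

Corrected query:
SELECT id, product, customer FROM orders WHERE customer = 'Eve'

Result:
id | product | customer
---+---------+---------
4  | Phone   | Eve     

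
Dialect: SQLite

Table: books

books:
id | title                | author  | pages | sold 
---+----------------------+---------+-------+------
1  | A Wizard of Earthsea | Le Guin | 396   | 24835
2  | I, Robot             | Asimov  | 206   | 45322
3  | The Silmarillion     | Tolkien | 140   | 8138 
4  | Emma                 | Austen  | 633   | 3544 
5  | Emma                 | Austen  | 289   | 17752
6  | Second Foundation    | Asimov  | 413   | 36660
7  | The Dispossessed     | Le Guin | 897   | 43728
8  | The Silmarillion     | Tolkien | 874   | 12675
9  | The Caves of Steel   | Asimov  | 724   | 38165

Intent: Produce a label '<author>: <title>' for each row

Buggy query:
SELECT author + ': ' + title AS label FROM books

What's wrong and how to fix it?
Bug: '+' is numeric addition; on text columns SQLite converts them to 0 instead of concatenating

Fix: Use the || operator for string concatenation

Corrected query:
SELECT author || ': ' || title AS label FROM books

Result:
label                        
-----------------------------
Le Guin: A Wizard of Earthsea
Asimov: I, Robot             
Tolkien: The Silmarillion    
Austen: Emma                 
Austen: Emma                 
Asimov: Second Foundation    
Le Guin: The Dispossessed    
Tolkien: The Silmarillion    
Asimov: The Caves of Steel   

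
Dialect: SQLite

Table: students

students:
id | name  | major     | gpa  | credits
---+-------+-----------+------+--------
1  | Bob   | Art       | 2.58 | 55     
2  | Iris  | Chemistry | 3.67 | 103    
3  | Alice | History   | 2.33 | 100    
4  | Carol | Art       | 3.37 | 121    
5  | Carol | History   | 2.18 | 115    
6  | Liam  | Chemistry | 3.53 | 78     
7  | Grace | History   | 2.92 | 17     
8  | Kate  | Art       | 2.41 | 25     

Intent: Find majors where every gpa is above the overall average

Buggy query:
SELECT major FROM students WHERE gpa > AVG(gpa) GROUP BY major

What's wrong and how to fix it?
Bug: AVG() is an aggregate; it can't sit directly in WHERE

Fix: Compute the overall average in a scalar subquery and compare each group's MIN against it in HAVING

Corrected query:
SELECT major FROM students GROUP BY major HAVING MIN(gpa) > (SELECT AVG(gpa) FROM students)

Result:
major    
---------
Chemistry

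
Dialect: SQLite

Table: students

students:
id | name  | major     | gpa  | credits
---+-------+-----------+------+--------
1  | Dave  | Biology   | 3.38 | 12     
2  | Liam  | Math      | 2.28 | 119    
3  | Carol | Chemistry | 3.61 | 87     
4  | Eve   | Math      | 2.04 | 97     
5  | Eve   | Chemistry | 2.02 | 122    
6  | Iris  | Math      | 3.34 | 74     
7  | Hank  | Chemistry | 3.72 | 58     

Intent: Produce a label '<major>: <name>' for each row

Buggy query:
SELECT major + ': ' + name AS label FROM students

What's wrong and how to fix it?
Bug: SQLite uses || for string concatenation; + coerces text to numbers (yielding 0)

Fix: Use the || operator for string concatenation

Corrected query:
SELECT major || ': ' || name AS label FROM students

Result:
label           
----------------
Biology: Dave   
Math: Liam      
Chemistry: Carol
Math: Eve       
Chemistry: Eve  
Math: Iris      
Chemistry: Hank 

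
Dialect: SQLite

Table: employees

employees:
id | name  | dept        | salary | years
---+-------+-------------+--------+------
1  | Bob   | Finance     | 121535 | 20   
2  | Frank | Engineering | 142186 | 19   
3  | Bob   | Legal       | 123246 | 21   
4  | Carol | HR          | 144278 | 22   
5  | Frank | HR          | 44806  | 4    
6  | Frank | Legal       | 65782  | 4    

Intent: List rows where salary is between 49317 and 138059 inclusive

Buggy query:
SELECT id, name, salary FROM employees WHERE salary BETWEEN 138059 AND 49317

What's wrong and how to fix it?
Bug: BETWEEN expects the lower bound first; with 138059 AND 49317 the range is empty

Fix: Write BETWEEN 49317 AND 138059

Corrected query:
SELECT id, name, salary FROM employees WHERE salary BETWEEN 49317 AND 138059

Result:
id | name  | salary
---+-------+-------
1  | Bob   | 121535
3  | Bob   | 123246
6  | Frank | 65782 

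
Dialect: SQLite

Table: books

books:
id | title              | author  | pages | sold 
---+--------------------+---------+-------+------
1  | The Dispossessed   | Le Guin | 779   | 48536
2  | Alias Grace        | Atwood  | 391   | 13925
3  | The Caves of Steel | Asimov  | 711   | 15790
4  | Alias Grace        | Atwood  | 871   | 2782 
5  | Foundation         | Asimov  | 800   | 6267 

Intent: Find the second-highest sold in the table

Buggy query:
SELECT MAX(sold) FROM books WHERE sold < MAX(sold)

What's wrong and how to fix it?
Bug: The inner MAX is an aggregate inside WHERE, which is not allowed

Fix: Compute the overall MAX in a subquery, then take MAX of rows below it

Corrected query:
SELECT MAX(sold) FROM books WHERE sold < (SELECT MAX(sold) FROM books)

Result:
MAX(sold)
---------
15790    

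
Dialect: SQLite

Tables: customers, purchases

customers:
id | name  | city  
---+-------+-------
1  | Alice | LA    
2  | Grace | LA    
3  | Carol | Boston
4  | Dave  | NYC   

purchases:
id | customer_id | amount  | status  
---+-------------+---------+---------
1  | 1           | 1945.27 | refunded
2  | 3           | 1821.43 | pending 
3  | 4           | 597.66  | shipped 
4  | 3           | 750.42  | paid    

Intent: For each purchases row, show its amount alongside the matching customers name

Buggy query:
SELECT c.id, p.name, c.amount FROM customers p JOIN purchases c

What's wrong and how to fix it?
Bug: JOIN with no ON clause produces a cartesian product; every purchases row pairs with every customers row

Fix: Add ON c.customer_id = p.id to the JOIN

Corrected query:
SELECT c.id, p.name, c.amount FROM customers p JOIN purchases c ON c.customer_id = p.id

Result:
id | name  | amount 
---+-------+--------
1  | Alice | 1945.27
2  | Carol | 1821.43
3  | Dave  | 597.66 
4  | Carol | 750.42 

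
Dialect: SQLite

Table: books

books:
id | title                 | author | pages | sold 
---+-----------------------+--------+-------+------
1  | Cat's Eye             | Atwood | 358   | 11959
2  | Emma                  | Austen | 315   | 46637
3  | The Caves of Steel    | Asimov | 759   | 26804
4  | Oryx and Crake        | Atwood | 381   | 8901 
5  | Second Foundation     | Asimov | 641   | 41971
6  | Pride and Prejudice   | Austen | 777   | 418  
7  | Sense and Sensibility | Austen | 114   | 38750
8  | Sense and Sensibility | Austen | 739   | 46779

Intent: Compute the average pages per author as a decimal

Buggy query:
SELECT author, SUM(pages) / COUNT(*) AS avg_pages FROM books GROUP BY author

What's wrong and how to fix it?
Bug: Both operands are integers, so '/' performs integer division and truncates

Fix: Cast one side to REAL so the division keeps the fractional part

Corrected query:
SELECT author, SUM(pages) * 1.0 / COUNT(*) AS avg_pages FROM books GROUP BY author

Result:
author | avg_pages
-------+----------
Asimov | 700      
Atwood | 369.5    
Austen | 486.25   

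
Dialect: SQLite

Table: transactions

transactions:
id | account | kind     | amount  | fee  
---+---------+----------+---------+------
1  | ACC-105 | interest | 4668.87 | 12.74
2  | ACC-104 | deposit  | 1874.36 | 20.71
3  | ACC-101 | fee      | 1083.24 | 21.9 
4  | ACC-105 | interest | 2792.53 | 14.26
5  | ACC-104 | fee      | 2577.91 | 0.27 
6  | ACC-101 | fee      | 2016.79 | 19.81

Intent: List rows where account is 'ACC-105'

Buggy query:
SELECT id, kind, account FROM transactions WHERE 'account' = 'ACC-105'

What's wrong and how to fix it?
Bug: Single quotes denote string literals in SQL; the column name is being compared as a constant string

Fix: Reference the column as account without single quotes

Corrected query:
SELECT id, kind, account FROM transactions WHERE account = 'ACC-105'

Result:
id | kind     | account
---+----------+--------
1  | interest | ACC-105
4  | interest | ACC-105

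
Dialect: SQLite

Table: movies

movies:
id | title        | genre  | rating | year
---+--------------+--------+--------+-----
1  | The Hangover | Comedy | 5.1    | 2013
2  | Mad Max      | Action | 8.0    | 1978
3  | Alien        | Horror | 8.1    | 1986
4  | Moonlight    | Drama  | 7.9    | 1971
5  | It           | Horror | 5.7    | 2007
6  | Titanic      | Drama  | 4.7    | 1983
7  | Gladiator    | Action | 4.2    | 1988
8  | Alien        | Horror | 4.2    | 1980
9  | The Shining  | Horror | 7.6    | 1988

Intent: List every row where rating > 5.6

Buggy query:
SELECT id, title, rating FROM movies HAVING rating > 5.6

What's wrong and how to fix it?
Bug: HAVING filters the output of aggregation, but this query has no GROUP BY and no aggregate functions, so SQLite rejects it (HAVING clause on a non-aggregate query); the condition here is per row

Fix: Use WHERE for row-level filtering

Corrected query:
SELECT id, title, rating FROM movies WHERE rating > 5.6

Result:
id | title       | rating
---+-------------+-------
2  | Mad Max     | 8     
3  | Alien       | 8.1   
4  | Moonlight   | 7.9   
5  | It          | 5.7   
9  | The Shining | 7.6   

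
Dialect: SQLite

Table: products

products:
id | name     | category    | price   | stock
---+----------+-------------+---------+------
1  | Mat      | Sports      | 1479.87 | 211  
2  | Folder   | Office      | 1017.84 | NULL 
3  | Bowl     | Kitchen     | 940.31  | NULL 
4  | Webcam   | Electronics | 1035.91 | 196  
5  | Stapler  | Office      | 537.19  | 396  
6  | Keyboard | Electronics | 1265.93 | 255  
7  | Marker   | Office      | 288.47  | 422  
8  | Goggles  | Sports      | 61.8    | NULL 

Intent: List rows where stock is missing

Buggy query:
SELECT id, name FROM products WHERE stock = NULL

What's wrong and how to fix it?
Bug: '= NULL' is always unknown in SQL three-valued logic, so no rows match

Fix: Use IS NULL to test for NULL

Corrected query:
SELECT id, name FROM products WHERE stock IS NULL

Result:
id | name   
---+--------
2  | Folder 
3  | Bowl   
8  | Goggles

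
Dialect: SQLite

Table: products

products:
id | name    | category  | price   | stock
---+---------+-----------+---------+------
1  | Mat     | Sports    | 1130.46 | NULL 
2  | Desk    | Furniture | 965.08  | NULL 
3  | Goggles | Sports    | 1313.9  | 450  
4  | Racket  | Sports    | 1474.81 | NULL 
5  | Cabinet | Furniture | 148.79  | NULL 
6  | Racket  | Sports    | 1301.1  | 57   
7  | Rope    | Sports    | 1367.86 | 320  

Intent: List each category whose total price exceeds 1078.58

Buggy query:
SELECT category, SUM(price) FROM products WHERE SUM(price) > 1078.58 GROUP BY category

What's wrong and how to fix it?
Bug: Aggregate functions cannot appear in a WHERE clause

Fix: Move the aggregate condition to a HAVING clause

Corrected query:
SELECT category, SUM(price) FROM products GROUP BY category HAVING SUM(price) > 1078.58

Result:
category  | SUM(price)
----------+-----------
Furniture | 1113.87   
Sports    | 6588.13   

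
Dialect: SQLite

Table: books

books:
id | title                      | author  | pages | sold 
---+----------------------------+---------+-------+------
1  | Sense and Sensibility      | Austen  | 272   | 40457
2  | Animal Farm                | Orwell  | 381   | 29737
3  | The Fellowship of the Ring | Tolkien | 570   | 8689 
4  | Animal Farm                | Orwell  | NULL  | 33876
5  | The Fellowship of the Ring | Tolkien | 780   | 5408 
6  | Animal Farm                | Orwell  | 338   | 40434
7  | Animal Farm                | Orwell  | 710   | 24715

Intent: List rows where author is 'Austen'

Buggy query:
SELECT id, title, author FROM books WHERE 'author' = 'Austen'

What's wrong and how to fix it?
Bug: 'author' in single quotes is a string literal, not the column; the comparison is literal-vs-literal and never true

Fix: Reference the column as author without single quotes

Corrected query:
SELECT id, title, author FROM books WHERE author = 'Austen'

Result:
id | title                 | author
---+-----------------------+-------
1  | Sense and Sensibility | Austen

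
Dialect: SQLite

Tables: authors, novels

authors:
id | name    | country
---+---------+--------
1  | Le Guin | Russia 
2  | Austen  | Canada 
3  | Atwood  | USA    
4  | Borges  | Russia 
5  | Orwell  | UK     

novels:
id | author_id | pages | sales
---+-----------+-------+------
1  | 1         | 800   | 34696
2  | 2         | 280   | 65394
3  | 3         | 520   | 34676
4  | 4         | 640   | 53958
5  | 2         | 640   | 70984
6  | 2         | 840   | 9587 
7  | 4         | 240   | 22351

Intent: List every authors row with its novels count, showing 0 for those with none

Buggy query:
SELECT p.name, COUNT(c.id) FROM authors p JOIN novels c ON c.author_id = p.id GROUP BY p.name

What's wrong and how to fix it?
Bug: An inner join excludes parents with zero children

Fix: Switch to LEFT JOIN to retain unmatched parent rows

Corrected query:
SELECT p.name, COUNT(c.id) FROM authors p LEFT JOIN novels c ON c.author_id = p.id GROUP BY p.name

Result:
name    | COUNT(c.id)
--------+------------
Atwood  | 1          
Austen  | 3          
Borges  | 2          
Le Guin | 1          
Orwell  | 0          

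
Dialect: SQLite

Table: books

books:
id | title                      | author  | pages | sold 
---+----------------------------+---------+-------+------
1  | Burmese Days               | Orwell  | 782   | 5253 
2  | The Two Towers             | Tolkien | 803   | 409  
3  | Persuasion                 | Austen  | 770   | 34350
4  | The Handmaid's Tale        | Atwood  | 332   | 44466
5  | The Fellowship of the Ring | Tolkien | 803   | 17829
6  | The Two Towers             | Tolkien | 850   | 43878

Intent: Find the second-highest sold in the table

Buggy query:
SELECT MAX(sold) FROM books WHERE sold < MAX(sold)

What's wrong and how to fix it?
Bug: The inner MAX is an aggregate inside WHERE, which is not allowed

Fix: Compute the overall MAX in a subquery, then take MAX of rows below it

Corrected query:
SELECT MAX(sold) FROM books WHERE sold < (SELECT MAX(sold) FROM books)

Result:
MAX(sold)
---------
43878    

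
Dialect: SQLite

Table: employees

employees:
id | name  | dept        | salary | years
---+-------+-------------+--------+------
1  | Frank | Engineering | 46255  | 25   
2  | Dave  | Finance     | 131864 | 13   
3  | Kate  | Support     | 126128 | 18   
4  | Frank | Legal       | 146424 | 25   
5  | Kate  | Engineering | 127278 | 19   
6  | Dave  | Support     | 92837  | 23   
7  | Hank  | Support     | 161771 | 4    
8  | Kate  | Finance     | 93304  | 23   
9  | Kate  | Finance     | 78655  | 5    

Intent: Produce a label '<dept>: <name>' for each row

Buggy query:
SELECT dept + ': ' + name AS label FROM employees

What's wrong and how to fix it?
Bug: '+' is numeric addition; on text columns SQLite converts them to 0 instead of concatenating

Fix: Use the || operator for string concatenation

Corrected query:
SELECT dept || ': ' || name AS label FROM employees

Result:
label             
------------------
Engineering: Frank
Finance: Dave     
Support: Kate     
Legal: Frank      
Engineering: Kate 
Support: Dave     
Support: Hank     
Finance: Kate     
Finance: Kate     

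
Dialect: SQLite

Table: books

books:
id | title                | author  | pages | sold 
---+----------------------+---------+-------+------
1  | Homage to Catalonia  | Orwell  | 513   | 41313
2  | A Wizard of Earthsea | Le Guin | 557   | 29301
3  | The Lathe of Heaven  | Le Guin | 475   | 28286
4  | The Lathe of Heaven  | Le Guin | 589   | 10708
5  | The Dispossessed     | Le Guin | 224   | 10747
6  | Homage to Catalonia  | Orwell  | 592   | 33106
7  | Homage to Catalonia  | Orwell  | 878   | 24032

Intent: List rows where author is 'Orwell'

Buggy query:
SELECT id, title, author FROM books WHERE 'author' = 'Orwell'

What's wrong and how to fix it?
Bug: 'author' in single quotes is a string literal, not the column; the comparison is literal-vs-literal and never true

Fix: Remove the quotes around the column name (or use double quotes for an identifier)

Corrected query:
SELECT id, title, author FROM books WHERE author = 'Orwell'

Result:
id | title               | author
---+---------------------+-------
1  | Homage to Catalonia | Orwell
6  | Homage to Catalonia | Orwell
7  | Homage to Catalonia | Orwell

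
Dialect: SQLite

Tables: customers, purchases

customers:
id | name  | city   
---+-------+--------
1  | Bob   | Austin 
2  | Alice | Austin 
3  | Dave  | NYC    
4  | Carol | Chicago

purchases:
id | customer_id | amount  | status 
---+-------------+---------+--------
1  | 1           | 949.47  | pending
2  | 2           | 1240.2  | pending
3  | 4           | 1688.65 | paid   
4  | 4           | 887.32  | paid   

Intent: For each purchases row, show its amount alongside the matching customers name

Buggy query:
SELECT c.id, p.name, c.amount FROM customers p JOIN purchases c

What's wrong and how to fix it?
Bug: JOIN with no ON clause produces a cartesian product; every purchases row pairs with every customers row

Fix: Add ON c.customer_id = p.id to the JOIN

Corrected query:
SELECT c.id, p.name, c.amount FROM customers p JOIN purchases c ON c.customer_id = p.id

Result:
id | name  | amount 
---+-------+--------
1  | Bob   | 949.47 
2  | Alice | 1240.2 
3  | Carol | 1688.65
4  | Carol | 887.32 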